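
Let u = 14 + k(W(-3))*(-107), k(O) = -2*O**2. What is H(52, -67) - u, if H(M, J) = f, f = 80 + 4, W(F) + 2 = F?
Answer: -5280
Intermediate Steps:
W(F) = -2 + F
f = 84
H(M, J) = 84
u = 5364 (u = 14 - 2*(-2 - 3)**2*(-107) = 14 - 2*(-5)**2*(-107) = 14 - 2*25*(-107) = 14 - 50*(-107) = 14 + 5350 = 5364)
H(52, -67) - u = 84 - 1*5364 = 84 - 5364 = -5280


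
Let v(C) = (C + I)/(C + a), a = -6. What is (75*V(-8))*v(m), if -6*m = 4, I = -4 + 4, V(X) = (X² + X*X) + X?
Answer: 900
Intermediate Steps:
V(X) = X + 2*X² (V(X) = (X² + X²) + X = 2*X² + X = X + 2*X²)
I = 0
m = -⅔ (m = -⅙*4 = -⅔ ≈ -0.66667)
v(C) = C/(-6 + C) (v(C) = (C + 0)/(C - 6) = C/(-6 + C))
(75*V(-8))*v(m) = (75*(-8*(1 + 2*(-8))))*(-2/(3*(-6 - ⅔))) = (75*(-8*(1 - 16)))*(-2/(3*(-20/3))) = (75*(-8*(-15)))*(-⅔*(-3/20)) = (75*120)*(⅒) = 9000*(⅒) = 900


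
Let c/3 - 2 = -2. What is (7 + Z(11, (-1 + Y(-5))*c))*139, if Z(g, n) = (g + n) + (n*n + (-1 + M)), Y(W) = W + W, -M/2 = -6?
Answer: 4031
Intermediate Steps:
c = 0 (c = 6 + 3*(-2) = 6 - 6 = 0)
M = 12 (M = -2*(-6) = 12)
Y(W) = 2*W
Z(g, n) = 11 + g + n + n² (Z(g, n) = (g + n) + (n*n + (-1 + 12)) = (g + n) + (n² + 11) = (g + n) + (11 + n²) = 11 + g + n + n²)
(7 + Z(11, (-1 + Y(-5))*c))*139 = (7 + (11 + 11 + (-1 + 2*(-5))*0 + ((-1 + 2*(-5))*0)²))*139 = (7 + (11 + 11 + (-1 - 10)*0 + ((-1 - 10)*0)²))*139 = (7 + (11 + 11 - 11*0 + (-11*0)²))*139 = (7 + (11 + 11 + 0 + 0²))*139 = (7 + (11 + 11 + 0 + 0))*139 = (7 + 22)*139 = 29*139 = 4031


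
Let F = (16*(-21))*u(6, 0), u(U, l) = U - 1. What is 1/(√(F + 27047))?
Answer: √25367/25367 ≈ 0.0062786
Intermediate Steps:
u(U, l) = -1 + U
F = -1680 (F = (16*(-21))*(-1 + 6) = -336*5 = -1680)
1/(√(F + 27047)) = 1/(√(-1680 + 27047)) = 1/(√25367) = √25367/25367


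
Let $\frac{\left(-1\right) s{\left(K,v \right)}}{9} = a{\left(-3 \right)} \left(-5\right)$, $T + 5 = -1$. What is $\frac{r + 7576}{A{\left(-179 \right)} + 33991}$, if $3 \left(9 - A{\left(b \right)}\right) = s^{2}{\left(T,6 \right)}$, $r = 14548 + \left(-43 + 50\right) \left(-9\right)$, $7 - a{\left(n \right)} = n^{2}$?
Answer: $\frac{22061}{31300} \approx 0.70482$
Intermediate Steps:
$T = -6$ ($T = -5 - 1 = -6$)
$a{\left(n \right)} = 7 - n^{2}$
$r = 14485$ ($r = 14548 + 7 \left(-9\right) = 14548 - 63 = 14485$)
$s{\left(K,v \right)} = -90$ ($s{\left(K,v \right)} = - 9 \left(7 - \left(-3\right)^{2}\right) \left(-5\right) = - 9 \left(7 - 9\right) \left(-5\right) = - 9 \left(\left(-2\right) \left(-5\right)\right) = \left(-9\right) 10 = -90$)
$A{\left(b \right)} = -2691$ ($A{\left(b \right)} = 9 - \frac{\left(-90\right)^{2}}{3} = 9 - 2700 = -2691$)
$\frac{r + 7576}{A{\left(-179 \right)} + 33991} = \frac{14485 + 7576}{-2691 + 33991} = \frac{22061}{31300}$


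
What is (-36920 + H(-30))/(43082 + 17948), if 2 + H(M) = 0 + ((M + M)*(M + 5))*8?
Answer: -733/1795 ≈ -0.40836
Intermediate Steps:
H(M) = -2 + 16*M*(5 + M) (H(M) = -2 + (0 + ((M + M)*(M + 5))*8) = -2 + (0 + ((2*M)*(5 + M))*8) = -2 + (0 + (2*M*(5 + M))*8) = -2 + (0 + 16*M*(5 + M)) = -2 + 16*M*(5 + M))
(-36920 + H(-30))/(43082 + 17948) = (-36920 + (-2 + 16*(-30)² + 80*(-30)))/(43082 + 17948) = (-36920 + (-2 + 16*900 - 2400))/61030 = (-36920 + (-2 + 14400 - 2400))*(1/61030) = (-36920 + 11998)*(1/61030) = -24922*1/61030 = -733/1795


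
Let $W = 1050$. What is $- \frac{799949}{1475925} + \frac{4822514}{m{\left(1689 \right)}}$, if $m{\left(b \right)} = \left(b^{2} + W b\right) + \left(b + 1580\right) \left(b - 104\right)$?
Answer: $- \frac{363929820107}{7237593785400} \approx -0.050283$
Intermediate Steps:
$m{\left(b \right)} = b^{2} + 1050 b + \left(-104 + b\right) \left(1580 + b\right)$ ($m{\left(b \right)} = \left(b^{2} + 1050 b\right) + \left(b + 1580\right) \left(b - 104\right) = \left(b^{2} + 1050 b\right) + \left(1580 + b\right) \left(-104 + b\right) = \left(b^{2} + 1050 b\right) + \left(-104 + b\right) \left(1580 + b\right) = b^{2} + 1050 b + \left(-104 + b\right) \left(1580 + b\right)$)
$- \frac{799949}{1475925} + \frac{4822514}{m{\left(1689 \right)}} = - \frac{799949}{1475925} + \frac{4822514}{-164320 + 2 \cdot 1689^{2} + 2526 \cdot 1689} = \left(-799949\right) \frac{1}{1475925} + \frac{4822514}{-164320 + 2 \cdot 2852721 + 4266414} = - \frac{799949}{1475925} + \frac{4822514}{-164320 + 5705442 + 4266414} = - \frac{799949}{1475925} + \frac{4822514}{9807536} = - \frac{799949}{1475925} + 4822514 \cdot \frac{1}{9807536} = - \frac{799949}{1475925} + \frac{2411257}{4903768} = - \frac{363929820107}{7237593785400}$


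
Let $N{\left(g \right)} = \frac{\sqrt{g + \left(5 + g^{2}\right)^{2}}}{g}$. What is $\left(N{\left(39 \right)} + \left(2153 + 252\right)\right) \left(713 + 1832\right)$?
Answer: $6120725 + \frac{2545 \sqrt{2328715}}{39} \approx 6.2203 \cdot 10^{6}$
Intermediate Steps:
$N{\left(g \right)} = \frac{\sqrt{g + \left(5 + g^{2}\right)^{2}}}{g}$
$\left(N{\left(39 \right)} + \left(2153 + 252\right)\right) \left(713 + 1832\right) = \left(\frac{\sqrt{39 + \left(5 + 39^{2}\right)^{2}}}{39} + \left(2153 + 252\right)\right) \left(713 + 1832\right) = \left(\frac{\sqrt{39 + \left(5 + 1521\right)^{2}}}{39} + 2405\right) 2545 = \left(\frac{\sqrt{39 + 1526^{2}}}{39} + 2405\right) 2545 = \left(\frac{\sqrt{39 + 2328676}}{39} + 2405\right) 2545 = \left(\frac{\sqrt{2328715}}{39} + 2405\right) 2545 = \left(2405 + \frac{\sqrt{2328715}}{39}\right) 2545 = 6120725 + \frac{2545 \sqrt{2328715}}{39}$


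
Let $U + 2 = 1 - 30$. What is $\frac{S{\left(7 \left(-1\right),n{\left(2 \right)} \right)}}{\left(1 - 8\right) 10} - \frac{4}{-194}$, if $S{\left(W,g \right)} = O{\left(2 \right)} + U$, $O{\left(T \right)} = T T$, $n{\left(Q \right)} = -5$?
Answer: $\frac{2759}{6790} \approx 0.40633$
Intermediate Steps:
$O{\left(T \right)} = T^{2}$
$U = -31$ ($U = -2 + \left(1 - 30\right) = -2 - 29 = -31$)
$S{\left(W,g \right)} = -27$ ($S{\left(W,g \right)} = 2^{2} - 31 = 4 - 31 = -27$)
$\frac{S{\left(7 \left(-1\right),n{\left(2 \right)} \right)}}{\left(1 - 8\right) 10} - \frac{4}{-194} = - \frac{27}{\left(1 - 8\right) 10} - \frac{4}{-194} = - \frac{27}{\left(-7\right) 10} - - \frac{2}{97} = - \frac{27}{-70} + \frac{2}{97} = \left(-27\right) \left(- \frac{1}{70}\right) + \frac{2}{97} = \frac{27}{70} + \frac{2}{97} = \frac{2759}{6790}$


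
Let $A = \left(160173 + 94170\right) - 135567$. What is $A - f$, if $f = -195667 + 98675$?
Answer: $215768$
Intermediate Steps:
$f = -96992$
$A = 118776$ ($A = 254343 - 135567 = 118776$)
$A - f = 118776 - -96992 = 118776 + 96992 = 215768$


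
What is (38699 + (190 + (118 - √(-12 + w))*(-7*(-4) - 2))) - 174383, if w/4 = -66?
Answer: -132426 - 52*I*√69 ≈ -1.3243e+5 - 431.94*I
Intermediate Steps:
w = -264 (w = 4*(-66) = -264)
(38699 + (190 + (118 - √(-12 + w))*(-7*(-4) - 2))) - 174383 = (38699 + (190 + (118 - √(-12 - 264))*(-7*(-4) - 2))) - 174383 = (38699 + (190 + (118 - √(-276))*(28 - 2))) - 174383 = (38699 + (190 + (118 - 2*I*√69)*26)) - 174383 = (38699 + (190 + (3068 - 52*I*√69))) - 174383 = (38699 + (3258 - 52*I*√69)) - 174383 = (41957 - 52*I*√69) - 174383 = -132426 - 52*I*√69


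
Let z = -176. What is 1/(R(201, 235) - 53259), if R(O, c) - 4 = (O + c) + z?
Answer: -1/52995 ≈ -1.8870e-5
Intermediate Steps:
R(O, c) = -172 + O + c (R(O, c) = 4 + ((O + c) - 176) = 4 + (-176 + O + c) = -172 + O + c)
1/(R(201, 235) - 53259) = 1/((-172 + 201 + 235) - 53259) = 1/(264 - 53259) = 1/(-52995) = -1/52995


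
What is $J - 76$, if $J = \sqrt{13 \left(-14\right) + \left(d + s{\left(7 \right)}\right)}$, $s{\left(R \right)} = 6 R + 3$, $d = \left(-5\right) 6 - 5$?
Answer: $-76 + 2 i \sqrt{43} \approx -76.0 + 13.115 i$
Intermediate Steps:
$d = -35$ ($d = -30 - 5 = -35$)
$s{\left(R \right)} = 3 + 6 R$
$J = 2 i \sqrt{43}$ ($J = \sqrt{13 \left(-14\right) + \left(-35 + \left(3 + 6 \cdot 7\right)\right)} = \sqrt{-182 + \left(-35 + \left(3 + 42\right)\right)} = \sqrt{-182 + \left(-35 + 45\right)} = \sqrt{-182 + 10} = \sqrt{-172} = 2 i \sqrt{43} \approx 13.115 i$)
$J - 76 = 2 i \sqrt{43} - 76 = -76 + 2 i \sqrt{43}$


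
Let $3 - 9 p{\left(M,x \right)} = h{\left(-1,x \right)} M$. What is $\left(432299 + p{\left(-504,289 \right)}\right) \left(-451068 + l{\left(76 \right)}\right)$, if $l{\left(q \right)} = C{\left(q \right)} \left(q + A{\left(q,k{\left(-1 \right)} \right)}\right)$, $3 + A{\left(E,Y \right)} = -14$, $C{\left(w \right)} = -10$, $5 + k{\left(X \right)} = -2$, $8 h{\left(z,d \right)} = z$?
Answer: $- \frac{585744872066}{3} \approx -1.9525 \cdot 10^{11}$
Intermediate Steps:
$h{\left(z,d \right)} = \frac{z}{8}$
$k{\left(X \right)} = -7$ ($k{\left(X \right)} = -5 - 2 = -7$)
$A{\left(E,Y \right)} = -17$ ($A{\left(E,Y \right)} = -3 - 14 = -17$)
$l{\left(q \right)} = 170 - 10 q$ ($l{\left(q \right)} = - 10 \left(q - 17\right) = - 10 \left(-17 + q\right) = 170 - 10 q$)
$p{\left(M,x \right)} = \frac{1}{3} + \frac{M}{72}$ ($p{\left(M,x \right)} = \frac{1}{3} - \frac{\frac{1}{8} \left(-1\right) M}{9} = \frac{1}{3} - \frac{\left(- \frac{1}{8}\right) M}{9} = \frac{1}{3} + \frac{M}{72}$)
$\left(432299 + p{\left(-504,289 \right)}\right) \left(-451068 + l{\left(76 \right)}\right) = \left(432299 + \left(\frac{1}{3} + \frac{1}{72} \left(-504\right)\right)\right) \left(-451068 + \left(170 - 760\right)\right) = \left(432299 + \left(\frac{1}{3} - 7\right)\right) \left(-451068 + \left(170 - 760\right)\right) = \left(432299 - \frac{20}{3}\right) \left(-451068 - 590\right) = \frac{1296877}{3} \left(-451658\right) = - \frac{585744872066}{3}$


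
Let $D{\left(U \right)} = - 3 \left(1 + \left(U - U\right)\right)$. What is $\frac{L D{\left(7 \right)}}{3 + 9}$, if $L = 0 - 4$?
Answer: $1$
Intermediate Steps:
$L = -4$
$D{\left(U \right)} = -3$ ($D{\left(U \right)} = - 3 \left(1 + 0\right) = \left(-3\right) 1 = -3$)
$\frac{L D{\left(7 \right)}}{3 + 9} = \frac{\left(-4\right) \left(-3\right)}{3 + 9} = \frac{12}{12} = 12 \cdot \frac{1}{12} = 1$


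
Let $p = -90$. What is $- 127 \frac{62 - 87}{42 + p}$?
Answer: $- \frac{3175}{48} \approx -66.146$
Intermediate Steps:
$- 127 \frac{62 - 87}{42 + p} = - 127 \frac{62 - 87}{42 - 90} = - 127 \left(- \frac{25}{-48}\right) = - 127 \left(\left(-25\right) \left(- \frac{1}{48}\right)\right) = \left(-127\right) \frac{25}{48} = - \frac{3175}{48}$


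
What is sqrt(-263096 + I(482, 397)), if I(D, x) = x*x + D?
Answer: I*sqrt(105005) ≈ 324.04*I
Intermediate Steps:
I(D, x) = D + x**2 (I(D, x) = x**2 + D = D + x**2)
sqrt(-263096 + I(482, 397)) = sqrt(-263096 + (482 + 397**2)) = sqrt(-263096 + (482 + 157609)) = sqrt(-263096 + 158091) = sqrt(-105005) = I*sqrt(105005)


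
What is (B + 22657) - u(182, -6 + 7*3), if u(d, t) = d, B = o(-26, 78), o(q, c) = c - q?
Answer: 22579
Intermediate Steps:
B = 104 (B = 78 - 1*(-26) = 78 + 26 = 104)
(B + 22657) - u(182, -6 + 7*3) = (104 + 22657) - 1*182 = 22761 - 182 = 22579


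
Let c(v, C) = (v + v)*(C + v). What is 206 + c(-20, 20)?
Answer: 206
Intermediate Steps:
c(v, C) = 2*v*(C + v) (c(v, C) = (2*v)*(C + v) = 2*v*(C + v))
206 + c(-20, 20) = 206 + 2*(-20)*(20 - 20) = 206 + 2*(-20)*0 = 206 + 0 = 206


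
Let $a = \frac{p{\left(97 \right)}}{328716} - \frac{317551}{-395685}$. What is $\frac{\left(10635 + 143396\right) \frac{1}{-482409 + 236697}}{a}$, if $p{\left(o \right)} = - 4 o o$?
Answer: $- \frac{185504654060595}{203604457088384} \approx -0.9111$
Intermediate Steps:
$p{\left(o \right)} = - 4 o^{2}$
$a = \frac{2485891496}{3612999735}$ ($a = \frac{\left(-4\right) 97^{2}}{328716} - \frac{317551}{-395685} = \left(-4\right) 9409 \cdot \frac{1}{328716} - - \frac{317551}{395685} = \left(-37636\right) \frac{1}{328716} + \frac{317551}{395685} = - \frac{9409}{82179} + \frac{317551}{395685} = \frac{2485891496}{3612999735} \approx 0.68804$)
$\frac{\left(10635 + 143396\right) \frac{1}{-482409 + 236697}}{a} = \frac{\left(10635 + 143396\right) \frac{1}{-482409 + 236697}}{\frac{2485891496}{3612999735}} = \frac{154031}{-245712} \cdot \frac{3612999735}{2485891496} = 154031 \left(- \frac{1}{245712}\right) \frac{3612999735}{2485891496} = \left(- \frac{154031}{245712}\right) \frac{3612999735}{2485891496} = - \frac{185504654060595}{203604457088384}$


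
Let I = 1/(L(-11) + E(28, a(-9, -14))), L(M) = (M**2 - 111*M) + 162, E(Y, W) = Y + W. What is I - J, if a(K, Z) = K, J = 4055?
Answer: -6175764/1523 ≈ -4055.0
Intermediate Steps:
E(Y, W) = W + Y
L(M) = 162 + M**2 - 111*M
I = 1/1523 (I = 1/((162 + (-11)**2 - 111*(-11)) + (-9 + 28)) = 1/((162 + 121 + 1221) + 19) = 1/(1504 + 19) = 1/1523 ≈ 0.00065660)
I - J = 1/1523 - 1*4055 = 1/1523 - 4055 = -6175764/1523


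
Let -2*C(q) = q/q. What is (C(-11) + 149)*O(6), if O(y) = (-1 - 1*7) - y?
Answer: -2079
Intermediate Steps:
O(y) = -8 - y (O(y) = (-1 - 7) - y = -8 - y)
C(q) = -½ (C(q) = -q/(2*q) = -½*1 = -½)
(C(-11) + 149)*O(6) = (-½ + 149)*(-8 - 1*6) = 297*(-8 - 6)/2 = (297/2)*(-14) = -2079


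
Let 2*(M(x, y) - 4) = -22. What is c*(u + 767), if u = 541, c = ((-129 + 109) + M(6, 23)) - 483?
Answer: -667080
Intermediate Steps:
M(x, y) = -7 (M(x, y) = 4 + (1/2)*(-22) = 4 - 11 = -7)
c = -510 (c = ((-129 + 109) - 7) - 483 = (-20 - 7) - 483 = -27 - 483 = -510)
c*(u + 767) = -510*(541 + 767) = -510*1308 = -667080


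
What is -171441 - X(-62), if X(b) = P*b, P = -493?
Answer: -202007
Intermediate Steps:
X(b) = -493*b
-171441 - X(-62) = -171441 - (-493)*(-62) = -171441 - 1*30566 = -171441 - 30566 = -202007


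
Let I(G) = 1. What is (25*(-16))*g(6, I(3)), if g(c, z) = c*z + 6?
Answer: -4800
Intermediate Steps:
g(c, z) = 6 + c*z
(25*(-16))*g(6, I(3)) = (25*(-16))*(6 + 6*1) = -400*(6 + 6) = -400*12 = -4800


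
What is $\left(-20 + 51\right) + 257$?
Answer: $288$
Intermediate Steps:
$\left(-20 + 51\right) + 257 = 31 + 257 = 288$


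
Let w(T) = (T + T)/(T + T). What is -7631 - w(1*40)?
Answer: -7632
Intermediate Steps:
w(T) = 1 (w(T) = (2*T)/((2*T)) = (2*T)*(1/(2*T)) = 1)
-7631 - w(1*40) = -7631 - 1*1 = -7631 - 1 = -7632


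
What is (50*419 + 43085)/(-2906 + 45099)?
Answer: 64035/42193 ≈ 1.5177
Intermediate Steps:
(50*419 + 43085)/(-2906 + 45099) = (20950 + 43085)/42193 = 64035*(1/42193) = 64035/42193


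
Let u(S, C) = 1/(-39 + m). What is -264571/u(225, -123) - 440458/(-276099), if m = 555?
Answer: -37692658440506/276099 ≈ -1.3652e+8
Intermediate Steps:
u(S, C) = 1/516 (u(S, C) = 1/(-39 + 555) = 1/516)
-264571/u(225, -123) - 440458/(-276099) = -264571/1/516 - 440458/(-276099) = -264571*516 - 440458*(-1/276099) = -136518636 + 440458/276099 = -37692658440506/276099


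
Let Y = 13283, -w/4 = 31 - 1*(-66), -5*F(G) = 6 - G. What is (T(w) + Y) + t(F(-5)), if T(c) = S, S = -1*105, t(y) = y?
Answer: 65879/5 ≈ 13176.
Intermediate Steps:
F(G) = -6/5 + G/5 (F(G) = -(6 - G)/5 = -6/5 + G/5)
w = -388 (w = -4*(31 - 1*(-66)) = -4*(31 + 66) = -4*97 = -388)
S = -105
T(c) = -105
(T(w) + Y) + t(F(-5)) = (-105 + 13283) + (-6/5 + (⅕)*(-5)) = 13178 + (-6/5 - 1) = 13178 - 11/5 = 65879/5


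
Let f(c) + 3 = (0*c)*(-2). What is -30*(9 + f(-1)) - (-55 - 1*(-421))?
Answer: -546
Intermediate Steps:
f(c) = -3 (f(c) = -3 + (0*c)*(-2) = -3 + 0*(-2) = -3 + 0 = -3)
-30*(9 + f(-1)) - (-55 - 1*(-421)) = -30*(9 - 3) - (-55 - 1*(-421)) = -30*6 - (-55 + 421) = -180 - 1*366 = -180 - 366 = -546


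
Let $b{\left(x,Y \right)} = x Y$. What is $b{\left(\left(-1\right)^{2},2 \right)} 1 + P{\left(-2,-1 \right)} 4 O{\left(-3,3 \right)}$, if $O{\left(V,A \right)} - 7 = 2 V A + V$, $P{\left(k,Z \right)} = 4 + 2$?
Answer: $-334$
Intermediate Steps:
$P{\left(k,Z \right)} = 6$
$O{\left(V,A \right)} = 7 + V + 2 A V$ ($O{\left(V,A \right)} = 7 + \left(2 V A + V\right) = 7 + \left(2 A V + V\right) = 7 + \left(V + 2 A V\right) = 7 + V + 2 A V$)
$b{\left(x,Y \right)} = Y x$
$b{\left(\left(-1\right)^{2},2 \right)} 1 + P{\left(-2,-1 \right)} 4 O{\left(-3,3 \right)} = 2 \left(-1\right)^{2} \cdot 1 + 6 \cdot 4 \left(7 - 3 + 2 \cdot 3 \left(-3\right)\right) = 2 \cdot 1 \cdot 1 + 24 \left(7 - 3 - 18\right) = 2 \cdot 1 + 24 \left(-14\right) = 2 - 336 = -334$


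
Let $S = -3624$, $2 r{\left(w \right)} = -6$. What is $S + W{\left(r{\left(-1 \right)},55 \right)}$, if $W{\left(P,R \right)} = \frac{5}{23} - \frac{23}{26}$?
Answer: $- \frac{2167551}{598} \approx -3624.7$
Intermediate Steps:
$r{\left(w \right)} = -3$ ($r{\left(w \right)} = \frac{1}{2} \left(-6\right) = -3$)
$W{\left(P,R \right)} = - \frac{399}{598}$ ($W{\left(P,R \right)} = 5 \cdot \frac{1}{23} - \frac{23}{26} = \frac{5}{23} - \frac{23}{26} = - \frac{399}{598}$)
$S + W{\left(r{\left(-1 \right)},55 \right)} = -3624 - \frac{399}{598} = - \frac{2167551}{598}$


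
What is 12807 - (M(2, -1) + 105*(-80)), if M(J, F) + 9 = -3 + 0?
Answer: 21219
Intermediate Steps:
M(J, F) = -12 (M(J, F) = -9 + (-3 + 0) = -9 - 3 = -12)
12807 - (M(2, -1) + 105*(-80)) = 12807 - (-12 + 105*(-80)) = 12807 - (-12 - 8400) = 12807 - 1*(-8412) = 12807 + 8412 = 21219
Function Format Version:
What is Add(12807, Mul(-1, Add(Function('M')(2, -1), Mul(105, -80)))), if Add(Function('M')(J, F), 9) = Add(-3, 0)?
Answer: 21219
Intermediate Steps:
Function('M')(J, F) = -12 (Function('M')(J, F) = Add(-9, Add(-3, 0)) = Add(-9, -3) = -12)
Add(12807, Mul(-1, Add(Function('M')(2, -1), Mul(105, -80)))) = Add(12807, Mul(-1, Add(-12, Mul(105, -80)))) = Add(12807, Mul(-1, Add(-12, -8400))) = Add(12807, Mul(-1, -8412)) = Add(12807, 8412) = 21219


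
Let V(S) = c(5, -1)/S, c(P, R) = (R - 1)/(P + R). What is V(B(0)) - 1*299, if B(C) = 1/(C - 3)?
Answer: -595/2 ≈ -297.50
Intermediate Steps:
B(C) = 1/(-3 + C)
c(P, R) = (-1 + R)/(P + R)
V(S) = -1/(2*S) (V(S) = ((-1 - 1)/(5 - 1))/S = (-2/4)/S = ((¼)*(-2))/S = -1/(2*S))
V(B(0)) - 1*299 = -1/(2*(1/(-3 + 0))) - 1*299 = -1/(2*(1/(-3))) - 299 = -1/(2*(-⅓)) - 299 = -½*(-3) - 299 = 3/2 - 299 = -595/2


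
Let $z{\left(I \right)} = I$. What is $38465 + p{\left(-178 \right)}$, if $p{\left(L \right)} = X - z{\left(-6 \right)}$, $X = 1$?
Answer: $38472$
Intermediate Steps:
$p{\left(L \right)} = 7$ ($p{\left(L \right)} = 1 - -6 = 1 + 6 = 7$)
$38465 + p{\left(-178 \right)} = 38465 + 7 = 38472$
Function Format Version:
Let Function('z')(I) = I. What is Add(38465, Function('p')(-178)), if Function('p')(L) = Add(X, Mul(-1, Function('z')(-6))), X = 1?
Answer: 38472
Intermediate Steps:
Function('p')(L) = 7 (Function('p')(L) = Add(1, Mul(-1, -6)) = Add(1, 6) = 7)
Add(38465, Function('p')(-178)) = Add(38465, 7) = 38472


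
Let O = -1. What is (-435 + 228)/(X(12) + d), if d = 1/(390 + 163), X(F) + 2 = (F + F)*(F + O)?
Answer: -114471/144887 ≈ -0.79007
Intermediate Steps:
X(F) = -2 + 2*F*(-1 + F) (X(F) = -2 + (F + F)*(F - 1) = -2 + (2*F)*(-1 + F) = -2 + 2*F*(-1 + F))
d = 1/553 ≈ 0.0018083
(-435 + 228)/(X(12) + d) = (-435 + 228)/((-2 - 2*12 + 2*12**2) + 1/553) = -207/((-2 - 24 + 2*144) + 1/553) = -207/((-2 - 24 + 288) + 1/553) = -207/(262 + 1/553) = -207/144887/553 = -207*553/144887 = -114471/144887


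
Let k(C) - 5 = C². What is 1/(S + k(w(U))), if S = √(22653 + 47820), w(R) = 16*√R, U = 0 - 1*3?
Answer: -763/511696 - 13*√417/511696 ≈ -0.0020099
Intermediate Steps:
U = -3 (U = 0 - 3 = -3)
S = 13*√417 (S = √70473 = 13*√417 ≈ 265.47)
k(C) = 5 + C²
1/(S + k(w(U))) = 1/(13*√417 + (5 + (16*√(-3))²)) = 1/(13*√417 + (5 + (16*(I*√3))²)) = 1/(13*√417 + (5 + (16*I*√3)²)) = 1/(13*√417 + (5 - 768)) = 1/(13*√417 - 763) = 1/(-763 + 13*√417)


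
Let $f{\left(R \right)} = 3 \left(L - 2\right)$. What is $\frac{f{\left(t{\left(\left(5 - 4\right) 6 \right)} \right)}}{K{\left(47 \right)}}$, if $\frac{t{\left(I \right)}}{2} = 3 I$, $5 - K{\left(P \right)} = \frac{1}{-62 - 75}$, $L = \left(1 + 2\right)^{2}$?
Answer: $\frac{411}{98} \approx 4.1939$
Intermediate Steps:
$L = 9$ ($L = 3^{2} = 9$)
$K{\left(P \right)} = \frac{686}{137}$ ($K{\left(P \right)} = 5 - \frac{1}{-62 - 75} = 5 - \frac{1}{-137} = 5 - - \frac{1}{137} = 5 + \frac{1}{137} = \frac{686}{137}$)
$t{\left(I \right)} = 6 I$ ($t{\left(I \right)} = 2 \cdot 3 I = 6 I$)
$f{\left(R \right)} = 21$ ($f{\left(R \right)} = 3 \left(9 - 2\right) = 3 \cdot 7 = 21$)
$\frac{f{\left(t{\left(\left(5 - 4\right) 6 \right)} \right)}}{K{\left(47 \right)}} = \frac{21}{\frac{686}{137}} = 21 \cdot \frac{137}{686} = \frac{411}{98}$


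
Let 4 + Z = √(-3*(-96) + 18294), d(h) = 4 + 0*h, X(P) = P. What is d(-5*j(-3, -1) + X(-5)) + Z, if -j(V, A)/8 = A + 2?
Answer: √18582 ≈ 136.32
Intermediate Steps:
j(V, A) = -16 - 8*A (j(V, A) = -8*(A + 2) = -8*(2 + A) = -16 - 8*A)
d(h) = 4 (d(h) = 4 + 0 = 4)
Z = -4 + √18582 (Z = -4 + √(-3*(-96) + 18294) = -4 + √(288 + 18294) = -4 + √18582 ≈ 132.32)
d(-5*j(-3, -1) + X(-5)) + Z = 4 + (-4 + √18582) = √18582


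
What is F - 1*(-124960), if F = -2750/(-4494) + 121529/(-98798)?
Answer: 3962981579621/31714158 ≈ 1.2496e+5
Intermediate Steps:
F = -19604059/31714158 (F = -2750*(-1/4494) + 121529*(-1/98798) = 1375/2247 - 121529/98798 = -19604059/31714158 ≈ -0.61815)
F - 1*(-124960) = -19604059/31714158 - 1*(-124960) = -19604059/31714158 + 124960 = 3962981579621/31714158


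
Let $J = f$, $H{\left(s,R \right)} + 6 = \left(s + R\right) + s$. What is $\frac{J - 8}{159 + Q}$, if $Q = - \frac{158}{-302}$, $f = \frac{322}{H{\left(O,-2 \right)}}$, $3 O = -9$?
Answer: $- \frac{4681}{24088} \approx -0.19433$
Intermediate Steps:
$O = -3$ ($O = \frac{1}{3} \left(-9\right) = -3$)
$H{\left(s,R \right)} = -6 + R + 2 s$ ($H{\left(s,R \right)} = -6 + \left(\left(s + R\right) + s\right) = -6 + \left(\left(R + s\right) + s\right) = -6 + \left(R + 2 s\right) = -6 + R + 2 s$)
$f = -23$ ($f = \frac{322}{-6 - 2 + 2 \left(-3\right)} = \frac{322}{-6 - 2 - 6} = \frac{322}{-14} = 322 \left(- \frac{1}{14}\right) = -23$)
$J = -23$
$Q = \frac{79}{151}$ ($Q = \left(-158\right) \left(- \frac{1}{302}\right) = \frac{79}{151} \approx 0.52318$)
$\frac{J - 8}{159 + Q} = \frac{-23 - 8}{159 + \frac{79}{151}} = - \frac{31}{\frac{24088}{151}} = \left(-31\right) \frac{151}{24088} = - \frac{4681}{24088}$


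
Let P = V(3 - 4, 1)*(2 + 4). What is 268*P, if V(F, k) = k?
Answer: 1608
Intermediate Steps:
P = 6 (P = 1*(2 + 4) = 1*6 = 6)
268*P = 268*6 = 1608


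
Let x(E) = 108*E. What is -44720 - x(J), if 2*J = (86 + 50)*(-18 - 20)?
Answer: 234352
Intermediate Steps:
J = -2584 (J = ((86 + 50)*(-18 - 20))/2 = (136*(-38))/2 = (½)*(-5168) = -2584)
-44720 - x(J) = -44720 - 108*(-2584) = -44720 - 1*(-279072) = -44720 + 279072 = 234352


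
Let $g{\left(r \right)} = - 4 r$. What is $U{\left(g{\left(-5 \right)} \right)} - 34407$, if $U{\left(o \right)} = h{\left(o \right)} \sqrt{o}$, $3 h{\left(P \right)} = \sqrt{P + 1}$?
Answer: $-34407 + \frac{2 \sqrt{105}}{3} \approx -34400.0$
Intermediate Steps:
$h{\left(P \right)} = \frac{\sqrt{1 + P}}{3}$ ($h{\left(P \right)} = \frac{\sqrt{P + 1}}{3} = \frac{\sqrt{1 + P}}{3}$)
$U{\left(o \right)} = \frac{\sqrt{o} \sqrt{1 + o}}{3}$ ($U{\left(o \right)} = \frac{\sqrt{1 + o}}{3} \sqrt{o} = \frac{\sqrt{o} \sqrt{1 + o}}{3}$)
$U{\left(g{\left(-5 \right)} \right)} - 34407 = \frac{\sqrt{\left(-4\right) \left(-5\right)} \sqrt{1 - -20}}{3} - 34407 = \frac{\sqrt{20} \sqrt{1 + 20}}{3} - 34407 = \frac{2 \sqrt{5} \sqrt{21}}{3} - 34407 = \frac{2 \sqrt{105}}{3} - 34407 = -34407 + \frac{2 \sqrt{105}}{3}$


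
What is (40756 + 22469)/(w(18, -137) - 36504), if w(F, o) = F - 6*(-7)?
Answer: -21075/12148 ≈ -1.7349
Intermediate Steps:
w(F, o) = 42 + F (w(F, o) = F + 42 = 42 + F)
(40756 + 22469)/(w(18, -137) - 36504) = (40756 + 22469)/((42 + 18) - 36504) = 63225/(60 - 36504) = 63225/(-36444) = 63225*(-1/36444) = -21075/12148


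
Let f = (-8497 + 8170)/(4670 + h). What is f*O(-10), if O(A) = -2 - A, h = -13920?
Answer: 1308/4625 ≈ 0.28281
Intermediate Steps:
f = 327/9250 (f = (-8497 + 8170)/(4670 - 13920) = -327/(-9250) = -327*(-1/9250) = 327/9250 ≈ 0.035351)
f*O(-10) = 327*(-2 - 1*(-10))/9250 = 327*(-2 + 10)/9250 = (327/9250)*8 = 1308/4625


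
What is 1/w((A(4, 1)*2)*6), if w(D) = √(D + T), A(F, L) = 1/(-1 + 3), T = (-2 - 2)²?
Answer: √22/22 ≈ 0.21320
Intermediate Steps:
T = 16 (T = (-4)² = 16)
A(F, L) = ½ (A(F, L) = 1/2 = ½)
w(D) = √(16 + D) (w(D) = √(D + 16) = √(16 + D))
1/w((A(4, 1)*2)*6) = 1/(√(16 + ((½)*2)*6)) = 1/(√(16 + 1*6)) = 1/(√(16 + 6)) = 1/(√22) = √22/22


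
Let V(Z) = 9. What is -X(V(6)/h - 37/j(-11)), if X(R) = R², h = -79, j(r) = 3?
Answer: -8702500/56169 ≈ -154.93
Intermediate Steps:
-X(V(6)/h - 37/j(-11)) = -(9/(-79) - 37/3)² = -(9*(-1/79) - 37*⅓)² = -(-9/79 - 37/3)² = -(-2950/237)² = -1*8702500/56169 = -8702500/56169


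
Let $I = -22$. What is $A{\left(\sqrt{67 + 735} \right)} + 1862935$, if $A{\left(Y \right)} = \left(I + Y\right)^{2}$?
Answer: $1864221 - 44 \sqrt{802} \approx 1.863 \cdot 10^{6}$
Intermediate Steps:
$A{\left(Y \right)} = \left(-22 + Y\right)^{2}$
$A{\left(\sqrt{67 + 735} \right)} + 1862935 = \left(-22 + \sqrt{67 + 735}\right)^{2} + 1862935 = \left(-22 + \sqrt{802}\right)^{2} + 1862935 = 1862935 + \left(-22 + \sqrt{802}\right)^{2}$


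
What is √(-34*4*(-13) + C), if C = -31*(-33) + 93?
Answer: 2*√721 ≈ 53.703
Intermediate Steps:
C = 1116 (C = 1023 + 93 = 1116)
√(-34*4*(-13) + C) = √(-34*4*(-13) + 1116) = √(-136*(-13) + 1116) = √(1768 + 1116) = √2884 = 2*√721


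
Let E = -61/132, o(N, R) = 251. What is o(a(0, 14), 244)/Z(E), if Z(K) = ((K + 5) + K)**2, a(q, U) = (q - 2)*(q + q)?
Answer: 1093356/72361 ≈ 15.110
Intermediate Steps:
a(q, U) = 2*q*(-2 + q) (a(q, U) = (-2 + q)*(2*q) = 2*q*(-2 + q))
E = -61/132 (E = -61*1/132 = -61/132 ≈ -0.46212)
Z(K) = (5 + 2*K)**2 (Z(K) = ((5 + K) + K)**2 = (5 + 2*K)**2)
o(a(0, 14), 244)/Z(E) = 251/((5 + 2*(-61/132))**2) = 251/((5 - 61/66)**2) = 251/((269/66)**2) = 251/(72361/4356) = 251*(4356/72361) = 1093356/72361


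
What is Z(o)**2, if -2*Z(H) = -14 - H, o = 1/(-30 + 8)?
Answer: 94249/1936 ≈ 48.682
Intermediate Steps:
o = -1/22 (o = 1/(-22) = -1/22 ≈ -0.045455)
Z(H) = 7 + H/2 (Z(H) = -(-14 - H)/2 = 7 + H/2)
Z(o)**2 = (7 + (1/2)*(-1/22))**2 = (7 - 1/44)**2 = (307/44)**2 = 94249/1936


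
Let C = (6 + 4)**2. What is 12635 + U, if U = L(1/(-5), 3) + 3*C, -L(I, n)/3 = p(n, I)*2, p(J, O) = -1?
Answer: 12941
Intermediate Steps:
C = 100 (C = 10**2 = 100)
L(I, n) = 6 (L(I, n) = -(-3)*2 = -3*(-2) = 6)
U = 306 (U = 6 + 3*100 = 6 + 300 = 306)
12635 + U = 12635 + 306 = 12941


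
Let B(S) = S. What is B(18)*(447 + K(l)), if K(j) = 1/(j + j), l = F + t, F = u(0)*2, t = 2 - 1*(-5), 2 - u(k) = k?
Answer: 88515/11 ≈ 8046.8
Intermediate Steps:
u(k) = 2 - k
t = 7 (t = 2 + 5 = 7)
F = 4 (F = (2 - 1*0)*2 = (2 + 0)*2 = 2*2 = 4)
l = 11 (l = 4 + 7 = 11)
K(j) = 1/(2*j)
B(18)*(447 + K(l)) = 18*(447 + (½)/11) = 18*(447 + (½)*(1/11)) = 18*(447 + 1/22) = 18*(9835/22) = 88515/11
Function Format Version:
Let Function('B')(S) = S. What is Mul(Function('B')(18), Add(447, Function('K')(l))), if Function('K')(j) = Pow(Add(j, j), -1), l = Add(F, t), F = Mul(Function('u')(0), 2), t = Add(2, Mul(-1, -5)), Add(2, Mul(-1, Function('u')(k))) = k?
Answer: Rational(88515, 11) ≈ 8046.8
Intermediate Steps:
Function('u')(k) = Add(2, Mul(-1, k))
t = 7 (t = Add(2, 5) = 7)
F = 4 (F = Mul(Add(2, Mul(-1, 0)), 2) = Mul(Add(2, 0), 2) = Mul(2, 2) = 4)
l = 11 (l = Add(4, 7) = 11)
Function('K')(j) = Mul(Rational(1, 2), Pow(j, -1)) (Function('K')(j) = Pow(Mul(2, j), -1) = Mul(Rational(1, 2), Pow(j, -1)))
Mul(Function('B')(18), Add(447, Function('K')(l))) = Mul(18, Add(447, Mul(Rational(1, 2), Pow(11, -1)))) = Mul(18, Add(447, Mul(Rational(1, 2), Rational(1, 11)))) = Mul(18, Add(447, Rational(1, 22))) = Mul(18, Rational(9835, 22)) = Rational(88515, 11)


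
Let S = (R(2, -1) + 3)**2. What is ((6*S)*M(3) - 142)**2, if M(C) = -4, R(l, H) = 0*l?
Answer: 128164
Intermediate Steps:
R(l, H) = 0
S = 9 (S = (0 + 3)**2 = 3**2 = 9)
((6*S)*M(3) - 142)**2 = ((6*9)*(-4) - 142)**2 = (54*(-4) - 142)**2 = (-216 - 142)**2 = (-358)**2 = 128164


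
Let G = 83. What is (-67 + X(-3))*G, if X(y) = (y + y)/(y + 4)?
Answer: -6059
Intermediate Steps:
X(y) = 2*y/(4 + y) (X(y) = (2*y)/(4 + y) = 2*y/(4 + y))
(-67 + X(-3))*G = (-67 + 2*(-3)/(4 - 3))*83 = (-67 + 2*(-3)/1)*83 = (-67 + 2*(-3)*1)*83 = (-67 - 6)*83 = -73*83 = -6059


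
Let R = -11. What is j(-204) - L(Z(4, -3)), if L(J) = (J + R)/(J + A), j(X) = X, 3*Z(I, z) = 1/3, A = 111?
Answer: -101951/500 ≈ -203.90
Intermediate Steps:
Z(I, z) = 1/9 (Z(I, z) = (1/3)/3 = (1/3)*(1/3) = 1/9)
L(J) = (-11 + J)/(111 + J) (L(J) = (J - 11)/(J + 111) = (-11 + J)/(111 + J))
j(-204) - L(Z(4, -3)) = -204 - (-11 + 1/9)/(111 + 1/9) = -204 - (-98)/(1000/9*9) = -204 - 9*(-98)/(1000*9) = -204 - 1*(-49/500) = -204 + 49/500 = -101951/500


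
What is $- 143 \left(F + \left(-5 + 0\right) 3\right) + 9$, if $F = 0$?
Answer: $2154$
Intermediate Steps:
$- 143 \left(F + \left(-5 + 0\right) 3\right) + 9 = - 143 \left(0 + \left(-5 + 0\right) 3\right) + 9 = - 143 \left(0 - 15\right) + 9 = \left(-143\right) \left(-15\right) + 9 = 2145 + 9 = 2154$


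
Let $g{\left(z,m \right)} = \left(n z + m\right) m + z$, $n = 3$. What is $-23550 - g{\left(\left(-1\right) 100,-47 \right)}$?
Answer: $-39759$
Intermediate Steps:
$g{\left(z,m \right)} = z + m \left(m + 3 z\right)$ ($g{\left(z,m \right)} = \left(3 z + m\right) m + z = \left(m + 3 z\right) m + z = m \left(m + 3 z\right) + z = z + m \left(m + 3 z\right)$)
$-23550 - g{\left(\left(-1\right) 100,-47 \right)} = -23550 - \left(\left(-1\right) 100 + \left(-47\right)^{2} + 3 \left(-47\right) \left(\left(-1\right) 100\right)\right) = -23550 - \left(-100 + 2209 + 3 \left(-47\right) \left(-100\right)\right) = -23550 - \left(-100 + 2209 + 14100\right) = -23550 - 16209 = -39759$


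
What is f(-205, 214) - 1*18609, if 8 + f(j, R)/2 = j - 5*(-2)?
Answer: -19015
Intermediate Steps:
f(j, R) = 4 + 2*j (f(j, R) = -16 + 2*(j - 5*(-2)) = -16 + 2*(j + 10) = -16 + 2*(10 + j) = -16 + (20 + 2*j) = 4 + 2*j)
f(-205, 214) - 1*18609 = (4 + 2*(-205)) - 1*18609 = (4 - 410) - 18609 = -406 - 18609 = -19015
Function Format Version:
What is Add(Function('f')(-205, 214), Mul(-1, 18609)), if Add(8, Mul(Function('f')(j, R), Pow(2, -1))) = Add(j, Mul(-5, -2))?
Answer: -19015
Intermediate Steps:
Function('f')(j, R) = Add(4, Mul(2, j)) (Function('f')(j, R) = Add(-16, Mul(2, Add(j, Mul(-5, -2)))) = Add(-16, Mul(2, Add(j, 10))) = Add(-16, Mul(2, Add(10, j))) = Add(-16, Add(20, Mul(2, j))) = Add(4, Mul(2, j)))
Add(Function('f')(-205, 214), Mul(-1, 18609)) = Add(Add(4, Mul(2, -205)), Mul(-1, 18609)) = Add(Add(4, -410), -18609) = Add(-406, -18609) = -19015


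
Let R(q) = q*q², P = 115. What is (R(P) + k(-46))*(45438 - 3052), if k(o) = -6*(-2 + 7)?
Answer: 64462536170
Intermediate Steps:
R(q) = q³
k(o) = -30 (k(o) = -6*5 = -30)
(R(P) + k(-46))*(45438 - 3052) = (115³ - 30)*(45438 - 3052) = (1520875 - 30)*42386 = 1520845*42386 = 64462536170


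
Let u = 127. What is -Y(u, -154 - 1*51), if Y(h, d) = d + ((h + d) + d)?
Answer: 488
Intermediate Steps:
Y(h, d) = h + 3*d (Y(h, d) = d + ((d + h) + d) = d + (h + 2*d) = h + 3*d)
-Y(u, -154 - 1*51) = -(127 + 3*(-154 - 1*51)) = -(127 + 3*(-154 - 51)) = -(127 + 3*(-205)) = -(127 - 615) = -1*(-488) = 488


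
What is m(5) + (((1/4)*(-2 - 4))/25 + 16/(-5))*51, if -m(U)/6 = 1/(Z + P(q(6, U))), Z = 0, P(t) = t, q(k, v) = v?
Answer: -8373/50 ≈ -167.46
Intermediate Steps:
m(U) = -6/U (m(U) = -6/(0 + U) = -6/U)
m(5) + (((1/4)*(-2 - 4))/25 + 16/(-5))*51 = -6/5 + (((1/4)*(-2 - 4))/25 + 16/(-5))*51 = -6*⅕ + (((1*(¼))*(-6))*(1/25) + 16*(-⅕))*51 = -6/5 + (((¼)*(-6))*(1/25) - 16/5)*51 = -6/5 + (-3/2*1/25 - 16/5)*51 = -6/5 + (-3/50 - 16/5)*51 = -6/5 - 163/50*51 = -6/5 - 8313/50 = -8373/50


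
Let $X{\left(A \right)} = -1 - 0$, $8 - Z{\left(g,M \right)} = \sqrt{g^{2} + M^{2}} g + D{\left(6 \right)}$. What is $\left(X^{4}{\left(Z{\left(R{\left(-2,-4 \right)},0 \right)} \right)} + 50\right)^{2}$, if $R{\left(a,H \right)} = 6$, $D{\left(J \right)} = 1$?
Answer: $2601$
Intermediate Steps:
$Z{\left(g,M \right)} = 7 - g \sqrt{M^{2} + g^{2}}$ ($Z{\left(g,M \right)} = 8 - \left(\sqrt{g^{2} + M^{2}} g + 1\right) = 8 - \left(\sqrt{M^{2} + g^{2}} g + 1\right) = 8 - \left(g \sqrt{M^{2} + g^{2}} + 1\right) = 8 - \left(1 + g \sqrt{M^{2} + g^{2}}\right) = 7 - g \sqrt{M^{2} + g^{2}}$)
$X{\left(A \right)} = -1$ ($X{\left(A \right)} = -1 + 0 = -1$)
$\left(X^{4}{\left(Z{\left(R{\left(-2,-4 \right)},0 \right)} \right)} + 50\right)^{2} = \left(\left(-1\right)^{4} + 50\right)^{2} = \left(1 + 50\right)^{2} = 51^{2} = 2601$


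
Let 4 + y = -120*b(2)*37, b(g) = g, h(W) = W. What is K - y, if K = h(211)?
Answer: 9095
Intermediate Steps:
K = 211
y = -8884 (y = -4 - 120*2*37 = -4 - 15*16*37 = -4 - 240*37 = -4 - 8880 = -8884)
K - y = 211 - 1*(-8884) = 211 + 8884 = 9095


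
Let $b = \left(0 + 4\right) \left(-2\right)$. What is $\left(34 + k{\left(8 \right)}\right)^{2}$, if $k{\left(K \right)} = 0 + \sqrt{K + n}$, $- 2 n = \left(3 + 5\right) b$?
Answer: $1196 + 136 \sqrt{10} \approx 1626.1$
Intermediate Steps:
$b = -8$ ($b = 4 \left(-2\right) = -8$)
$n = 32$ ($n = - \frac{\left(3 + 5\right) \left(-8\right)}{2} = - \frac{8 \left(-8\right)}{2} = \left(- \frac{1}{2}\right) \left(-64\right) = 32$)
$k{\left(K \right)} = \sqrt{32 + K}$ ($k{\left(K \right)} = 0 + \sqrt{K + 32} = 0 + \sqrt{32 + K} = \sqrt{32 + K}$)
$\left(34 + k{\left(8 \right)}\right)^{2} = \left(34 + \sqrt{32 + 8}\right)^{2} = \left(34 + \sqrt{40}\right)^{2} = \left(34 + 2 \sqrt{10}\right)^{2}$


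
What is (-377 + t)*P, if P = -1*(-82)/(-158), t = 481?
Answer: -4264/79 ≈ -53.975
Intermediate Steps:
P = -41/79 (P = 82*(-1/158) = -41/79 ≈ -0.51899)
(-377 + t)*P = (-377 + 481)*(-41/79) = 104*(-41/79) = -4264/79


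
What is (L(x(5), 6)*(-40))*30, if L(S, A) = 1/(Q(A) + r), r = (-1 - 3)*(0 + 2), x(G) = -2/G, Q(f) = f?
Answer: 600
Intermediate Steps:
r = -8 (r = -4*2 = -8)
L(S, A) = 1/(-8 + A) (L(S, A) = 1/(A - 8) = 1/(-8 + A))
(L(x(5), 6)*(-40))*30 = (-40/(-8 + 6))*30 = (-40/(-2))*30 = -½*(-40)*30 = 20*30 = 600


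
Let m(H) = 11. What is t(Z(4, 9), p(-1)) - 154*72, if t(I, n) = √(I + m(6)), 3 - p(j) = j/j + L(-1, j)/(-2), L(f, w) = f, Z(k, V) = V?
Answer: -11088 + 2*√5 ≈ -11084.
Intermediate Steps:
p(j) = 3/2 (p(j) = 3 - (j/j - 1/(-2)) = 3 - (1 - 1*(-½)) = 3 - (1 + ½) = 3 - 1*3/2 = 3 - 3/2 = 3/2)
t(I, n) = √(11 + I) (t(I, n) = √(I + 11) = √(11 + I))
t(Z(4, 9), p(-1)) - 154*72 = √(11 + 9) - 154*72 = √20 - 1*11088 = 2*√5 - 11088 = -11088 + 2*√5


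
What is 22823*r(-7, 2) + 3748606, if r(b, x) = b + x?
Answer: 3634491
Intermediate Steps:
22823*r(-7, 2) + 3748606 = 22823*(-7 + 2) + 3748606 = 22823*(-5) + 3748606 = -114115 + 3748606 = 3634491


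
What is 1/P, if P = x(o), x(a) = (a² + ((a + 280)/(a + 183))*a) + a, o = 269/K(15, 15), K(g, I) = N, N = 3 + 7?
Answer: 209900/165787659 ≈ 0.0012661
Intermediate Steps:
N = 10
K(g, I) = 10
o = 269/10 ≈ 26.900
x(a) = a + a² + a*(280 + a)/(183 + a) (x(a) = (a² + ((280 + a)/(183 + a))*a) + a = (a² + a*(280 + a)/(183 + a)) + a = a + a² + a*(280 + a)/(183 + a))
P = 165787659/209900 (P = 269*(463 + (269/10)² + 185*(269/10))/(10*(183 + 269/10)) = 269*(463 + 72361/100 + 9953/2)/(10*(2099/10)) = (269/10)*(10/2099)*(616311/100) = 165787659/209900 ≈ 789.84)
1/P = 1/(165787659/209900) = 209900/165787659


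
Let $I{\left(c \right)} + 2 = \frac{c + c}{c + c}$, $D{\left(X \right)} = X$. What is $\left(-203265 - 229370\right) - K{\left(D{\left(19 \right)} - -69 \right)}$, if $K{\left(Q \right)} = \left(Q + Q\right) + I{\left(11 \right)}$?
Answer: $-432810$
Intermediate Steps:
$I{\left(c \right)} = -1$ ($I{\left(c \right)} = -2 + \frac{c + c}{c + c} = -2 + \frac{2 c}{2 c} = -2 + 2 c \frac{1}{2 c} = -2 + 1 = -1$)
$K{\left(Q \right)} = -1 + 2 Q$ ($K{\left(Q \right)} = \left(Q + Q\right) - 1 = 2 Q - 1 = -1 + 2 Q$)
$\left(-203265 - 229370\right) - K{\left(D{\left(19 \right)} - -69 \right)} = \left(-203265 - 229370\right) - \left(-1 + 2 \left(19 - -69\right)\right) = -432635 - \left(-1 + 2 \left(19 + 69\right)\right) = -432635 - \left(-1 + 2 \cdot 88\right) = -432635 - \left(-1 + 176\right) = -432635 - 175 = -432810$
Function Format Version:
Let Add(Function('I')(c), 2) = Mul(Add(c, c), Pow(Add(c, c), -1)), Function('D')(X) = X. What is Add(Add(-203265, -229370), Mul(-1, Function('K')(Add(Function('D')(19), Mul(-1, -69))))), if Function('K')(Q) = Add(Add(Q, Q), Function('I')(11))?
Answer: -432810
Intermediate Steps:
Function('I')(c) = -1 (Function('I')(c) = Add(-2, Mul(Add(c, c), Pow(Add(c, c), -1))) = Add(-2, Mul(Mul(2, c), Pow(Mul(2, c), -1))) = Add(-2, Mul(Mul(2, c), Mul(Rational(1, 2), Pow(c, -1)))) = Add(-2, 1) = -1)
Function('K')(Q) = Add(-1, Mul(2, Q)) (Function('K')(Q) = Add(Add(Q, Q), -1) = Add(Mul(2, Q), -1) = Add(-1, Mul(2, Q)))
Add(Add(-203265, -229370), Mul(-1, Function('K')(Add(Function('D')(19), Mul(-1, -69))))) = Add(Add(-203265, -229370), Mul(-1, Add(-1, Mul(2, Add(19, Mul(-1, -69)))))) = Add(-432635, Mul(-1, Add(-1, Mul(2, Add(19, 69))))) = Add(-432635, Mul(-1, Add(-1, Mul(2, 88)))) = Add(-432635, Mul(-1, Add(-1, 176))) = Add(-432635, Mul(-1, 175)) = Add(-432635, -175) = -432810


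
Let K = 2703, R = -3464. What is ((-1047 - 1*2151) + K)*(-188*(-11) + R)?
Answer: 691020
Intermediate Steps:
((-1047 - 1*2151) + K)*(-188*(-11) + R) = ((-1047 - 1*2151) + 2703)*(-188*(-11) - 3464) = ((-1047 - 2151) + 2703)*(2068 - 3464) = (-3198 + 2703)*(-1396) = -495*(-1396) = 691020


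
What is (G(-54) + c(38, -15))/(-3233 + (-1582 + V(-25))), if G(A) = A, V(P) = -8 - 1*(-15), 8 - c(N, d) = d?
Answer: 31/4808 ≈ 0.0064476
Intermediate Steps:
c(N, d) = 8 - d
V(P) = 7 (V(P) = -8 + 15 = 7)
(G(-54) + c(38, -15))/(-3233 + (-1582 + V(-25))) = (-54 + (8 - 1*(-15)))/(-3233 + (-1582 + 7)) = (-54 + (8 + 15))/(-3233 - 1575) = (-54 + 23)/(-4808) = -31*(-1/4808) = 31/4808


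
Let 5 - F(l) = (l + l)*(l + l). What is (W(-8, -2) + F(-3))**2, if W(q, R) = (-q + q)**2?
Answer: 961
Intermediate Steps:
W(q, R) = 0 (W(q, R) = 0**2 = 0)
F(l) = 5 - 4*l**2 (F(l) = 5 - (l + l)*(l + l) = 5 - 2*l*2*l = 5 - 4*l**2)
(W(-8, -2) + F(-3))**2 = (0 + (5 - 4*(-3)**2))**2 = (0 + (5 - 4*9))**2 = (0 + (5 - 36))**2 = (0 - 31)**2 = (-31)**2 = 961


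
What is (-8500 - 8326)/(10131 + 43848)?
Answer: -16826/53979 ≈ -0.31171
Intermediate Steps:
(-8500 - 8326)/(10131 + 43848) = -16826/53979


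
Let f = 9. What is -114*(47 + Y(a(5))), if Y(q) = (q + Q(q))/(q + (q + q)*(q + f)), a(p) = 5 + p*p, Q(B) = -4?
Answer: -2116904/395 ≈ -5359.3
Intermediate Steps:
a(p) = 5 + p**2
Y(q) = (-4 + q)/(q + 2*q*(9 + q)) (Y(q) = (q - 4)/(q + (q + q)*(q + 9)) = (-4 + q)/(q + (2*q)*(9 + q)) = (-4 + q)/(q + 2*q*(9 + q)))
-114*(47 + Y(a(5))) = -114*(47 + (-4 + (5 + 5**2))/((5 + 5**2)*(19 + 2*(5 + 5**2)))) = -114*(47 + (-4 + (5 + 25))/((5 + 25)*(19 + 2*(5 + 25)))) = -114*(47 + (-4 + 30)/(30*(19 + 2*30))) = -114*(47 + (1/30)*26/(19 + 60)) = -114*(47 + (1/30)*26/79) = -114*(47 + (1/30)*(1/79)*26) = -114*(47 + 13/1185) = -114*55708/1185 = -2116904/395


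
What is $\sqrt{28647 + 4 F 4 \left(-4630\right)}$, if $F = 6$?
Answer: $i \sqrt{415833} \approx 644.85 i$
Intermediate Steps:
$\sqrt{28647 + 4 F 4 \left(-4630\right)} = \sqrt{28647 + 4 \cdot 6 \cdot 4 \left(-4630\right)} = \sqrt{28647 + 24 \cdot 4 \left(-4630\right)} = \sqrt{28647 + 96 \left(-4630\right)} = \sqrt{28647 - 444480} = \sqrt{-415833} = i \sqrt{415833}$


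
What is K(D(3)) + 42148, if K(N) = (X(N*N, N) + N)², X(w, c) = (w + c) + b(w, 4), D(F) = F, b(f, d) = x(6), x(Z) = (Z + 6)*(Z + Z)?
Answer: 67429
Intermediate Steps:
x(Z) = 2*Z*(6 + Z) (x(Z) = (6 + Z)*(2*Z) = 2*Z*(6 + Z))
b(f, d) = 144 (b(f, d) = 2*6*(6 + 6) = 2*6*12 = 144)
X(w, c) = 144 + c + w (X(w, c) = (w + c) + 144 = (c + w) + 144 = 144 + c + w)
K(N) = (144 + N² + 2*N)² (K(N) = ((144 + N + N*N) + N)² = ((144 + N + N²) + N)² = (144 + N² + 2*N)²)
K(D(3)) + 42148 = (144 + 3² + 2*3)² + 42148 = (144 + 9 + 6)² + 42148 = 159² + 42148 = 25281 + 42148 = 67429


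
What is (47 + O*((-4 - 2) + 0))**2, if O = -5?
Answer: 5929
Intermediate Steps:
(47 + O*((-4 - 2) + 0))**2 = (47 - 5*((-4 - 2) + 0))**2 = (47 - 5*(-6 + 0))**2 = (47 - 5*(-6))**2 = (47 + 30)**2 = 77**2 = 5929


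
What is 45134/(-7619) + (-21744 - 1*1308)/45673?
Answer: -2237038370/347982587 ≈ -6.4286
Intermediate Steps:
45134/(-7619) + (-21744 - 1*1308)/45673 = 45134*(-1/7619) + (-21744 - 1308)*(1/45673) = -45134/7619 - 23052*1/45673 = -45134/7619 - 23052/45673 = -2237038370/347982587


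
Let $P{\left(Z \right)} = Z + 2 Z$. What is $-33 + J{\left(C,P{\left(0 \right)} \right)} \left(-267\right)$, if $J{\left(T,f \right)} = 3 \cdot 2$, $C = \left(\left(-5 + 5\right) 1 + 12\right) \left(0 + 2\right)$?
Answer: $-1635$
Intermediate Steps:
$P{\left(Z \right)} = 3 Z$
$C = 24$ ($C = \left(0 \cdot 1 + 12\right) 2 = \left(0 + 12\right) 2 = 12 \cdot 2 = 24$)
$J{\left(T,f \right)} = 6$
$-33 + J{\left(C,P{\left(0 \right)} \right)} \left(-267\right) = -33 + 6 \left(-267\right) = -33 - 1602 = -1635$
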